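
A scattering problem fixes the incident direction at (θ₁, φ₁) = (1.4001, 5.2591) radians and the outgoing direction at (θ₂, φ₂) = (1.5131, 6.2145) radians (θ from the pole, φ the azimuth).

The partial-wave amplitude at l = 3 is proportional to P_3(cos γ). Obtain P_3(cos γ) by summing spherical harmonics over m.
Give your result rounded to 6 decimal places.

Expand P_3 via completeness: Σ_{m} conj(Y_{3,m}) at Ω₁ times Y_{3,m} at Ω₂ —
  [-3]  conj(Y_{3,-3})(Ω₁) = -0.398337-0.027664i ; Y_{3,-3}(Ω₂) = +0.406362+0.084939i ; Δ = -0.159519-0.045076i
  [-2]  conj(Y_{3,-2})(Ω₁) = -0.077460-0.149746i ; Y_{3,-2}(Ω₂) = +0.058183+0.008043i ; Δ = -0.003302-0.009336i
  [-1]  conj(Y_{3,-1})(Ω₁) = -0.141685+0.232809i ; Y_{3,-1}(Ω₂) = -0.316530-0.021775i ; Δ = +0.049917-0.070606i
  [+0]  conj(Y_{3,0})(Ω₁) = -0.181027-0.000000i ; Y_{3,0}(Ω₂) = -0.064199+0.000000i ; Δ = +0.011622+0.000000i
  [+1]  conj(Y_{3,1})(Ω₁) = +0.141685+0.232809i ; Y_{3,1}(Ω₂) = +0.316530-0.021775i ; Δ = +0.049917+0.070606i
  [+2]  conj(Y_{3,2})(Ω₁) = -0.077460+0.149746i ; Y_{3,2}(Ω₂) = +0.058183-0.008043i ; Δ = -0.003302+0.009336i
  [+3]  conj(Y_{3,3})(Ω₁) = +0.398337-0.027664i ; Y_{3,3}(Ω₂) = -0.406362+0.084939i ; Δ = -0.159519+0.045076i
Total Σ_m = -0.214188-0.000000i. Multiply by 1.795196: -0.384509-0.000000i. P_3(cos γ) = -0.384509

-0.384509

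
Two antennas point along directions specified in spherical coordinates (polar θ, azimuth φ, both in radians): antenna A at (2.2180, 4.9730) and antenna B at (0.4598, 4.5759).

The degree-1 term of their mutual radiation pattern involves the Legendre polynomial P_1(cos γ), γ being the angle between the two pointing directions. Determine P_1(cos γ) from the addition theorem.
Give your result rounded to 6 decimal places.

-0.213857

Expand P_1 via completeness: Σ_{m} conj(Y_{1,m}) at Ω₁ times Y_{1,m} at Ω₂ —
  term(m=-1) = (0.038971, 0.016343)   from Y*(Ω₁)=(0.071021, -0.266319), Y(Ω₂)=(-0.020862, 0.151894)
  term(m=+0) = (-0.128996, -0.000000)   from Y*(Ω₁)=(-0.294607, -0.000000), Y(Ω₂)=(0.437857, 0.000000)
  term(m=+1) = (0.038971, -0.016343)   from Y*(Ω₁)=(-0.071021, -0.266319), Y(Ω₂)=(0.020862, 0.151894)
Total Σ_m = (-0.051055, 0.000000). Multiply by 4.188790: (-0.213857, 0.000000). P_1(cos γ) = -0.213857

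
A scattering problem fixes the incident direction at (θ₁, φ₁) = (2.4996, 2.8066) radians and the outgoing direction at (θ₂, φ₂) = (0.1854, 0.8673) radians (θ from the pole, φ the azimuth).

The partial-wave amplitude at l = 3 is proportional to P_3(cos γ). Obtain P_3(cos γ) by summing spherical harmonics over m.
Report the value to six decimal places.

-0.173306

Summing Y*_{l m}(θ₁,φ₁)·Y_{l m}(θ₂,φ₂) over m ∈ [−3, 3]; prefactor 4π/(2·3+1) = 1.795196:
  m=-3: (-0.048023, 0.075617) × (-0.002242, -0.001343) = (0.000209, -0.000105)  (running Σ = (0.000209, -0.000105))
  m=-2: (-0.230038, 0.182243) × (-0.005566, -0.033676) = (0.007418, 0.006732)  (running Σ = (0.007627, 0.006627))
  m=-1: (-0.403396, 0.140427) × (0.147605, -0.174005) = (-0.035108, 0.090921)  (running Σ = (-0.027481, 0.097548))
  m=0: (-0.061939, -0.000000) × (0.671244, 0.000000) = (-0.041576, -0.000000)  (running Σ = (-0.069058, 0.097548))
  m=1: (0.403396, 0.140427) × (-0.147605, -0.174005) = (-0.035108, -0.090921)  (running Σ = (-0.104166, 0.006627))
  m=2: (-0.230038, -0.182243) × (-0.005566, 0.033676) = (0.007418, -0.006732)  (running Σ = (-0.096748, -0.000105))
  m=3: (0.048023, 0.075617) × (0.002242, -0.001343) = (0.000209, 0.000105)  (running Σ = (-0.096539, 0.000000))
Accumulated sum (-0.096539, 0.000000); after 4π/(2l+1) scaling, (-0.173306, 0.000000) ⇒ P_3 = -0.173306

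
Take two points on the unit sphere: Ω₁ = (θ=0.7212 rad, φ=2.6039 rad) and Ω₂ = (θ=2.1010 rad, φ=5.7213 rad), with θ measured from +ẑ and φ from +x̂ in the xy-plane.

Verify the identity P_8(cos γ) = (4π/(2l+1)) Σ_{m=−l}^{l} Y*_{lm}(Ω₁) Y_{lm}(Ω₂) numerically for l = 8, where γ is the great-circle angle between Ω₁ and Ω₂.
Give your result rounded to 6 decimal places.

-0.152924

Term-by-term m-sum for l=8 (normalisation 4π/17 = 0.739198):
  [-8]  conj(Y_{8,-8})(Ω₁) = (-0.007437, 0.017072) ; Y_{8,-8}(Ω₂) = (-0.034097, -0.154429) ; Δ = (0.002890, 0.000566)
  [-7]  conj(Y_{8,-7})(Ω₁) = (0.068843, -0.049383) ; Y_{8,-7}(Ω₂) = (0.260577, 0.263831) ; Δ = (0.030968, 0.005295)
  [-6]  conj(Y_{8,-6})(Ω₁) = (-0.231881, 0.019656) ; Y_{8,-6}(Ω₂) = (-0.428552, -0.100216) ; Δ = (0.101343, 0.014815)
  [-5]  conj(Y_{8,-5})(Ω₁) = (0.376270, 0.183213) ; Y_{8,-5}(Ω₂) = (0.155324, -0.053579) ; Δ = (0.068260, 0.008297)
  [-4]  conj(Y_{8,-4})(Ω₁) = (-0.247129, -0.377221) ; Y_{8,-4}(Ω₂) = (0.164063, -0.204238) ; Δ = (-0.117588, -0.011415)
  [-3]  conj(Y_{8,-3})(Ω₁) = (0.005924, 0.140019) ; Y_{8,-3}(Ω₂) = (-0.035707, 0.309510) ; Δ = (-0.043549, -0.003166)
  [-2]  conj(Y_{8,-2})(Ω₁) = (-0.148442, 0.274711) ; Y_{8,-2}(Ω₂) = (0.049668, 0.103607) ; Δ = (-0.035835, -0.001735)
  [-1]  conj(Y_{8,-1})(Ω₁) = (0.262717, -0.156657) ; Y_{8,-1}(Ω₂) = (-0.283266, -0.178338) ; Δ = (-0.102357, -0.002477)
  [+0]  conj(Y_{8,0})(Ω₁) = (0.225881, -0.000000) ; Y_{8,0}(Ω₂) = (-0.067041, 0.000000) ; Δ = (-0.015143, 0.000000)
  [+1]  conj(Y_{8,1})(Ω₁) = (-0.262717, -0.156657) ; Y_{8,1}(Ω₂) = (0.283266, -0.178338) ; Δ = (-0.102357, 0.002477)
  [+2]  conj(Y_{8,2})(Ω₁) = (-0.148442, -0.274711) ; Y_{8,2}(Ω₂) = (0.049668, -0.103607) ; Δ = (-0.035835, 0.001735)
  [+3]  conj(Y_{8,3})(Ω₁) = (-0.005924, 0.140019) ; Y_{8,3}(Ω₂) = (0.035707, 0.309510) ; Δ = (-0.043549, 0.003166)
  [+4]  conj(Y_{8,4})(Ω₁) = (-0.247129, 0.377221) ; Y_{8,4}(Ω₂) = (0.164063, 0.204238) ; Δ = (-0.117588, 0.011415)
  [+5]  conj(Y_{8,5})(Ω₁) = (-0.376270, 0.183213) ; Y_{8,5}(Ω₂) = (-0.155324, -0.053579) ; Δ = (0.068260, -0.008297)
  [+6]  conj(Y_{8,6})(Ω₁) = (-0.231881, -0.019656) ; Y_{8,6}(Ω₂) = (-0.428552, 0.100216) ; Δ = (0.101343, -0.014815)
  [+7]  conj(Y_{8,7})(Ω₁) = (-0.068843, -0.049383) ; Y_{8,7}(Ω₂) = (-0.260577, 0.263831) ; Δ = (0.030968, -0.005295)
  [+8]  conj(Y_{8,8})(Ω₁) = (-0.007437, -0.017072) ; Y_{8,8}(Ω₂) = (-0.034097, 0.154429) ; Δ = (0.002890, -0.000566)
Σ over m = (-0.206878, -0.000000); ×(4π/17) → (-0.152924, -0.000000). Real part: -0.152924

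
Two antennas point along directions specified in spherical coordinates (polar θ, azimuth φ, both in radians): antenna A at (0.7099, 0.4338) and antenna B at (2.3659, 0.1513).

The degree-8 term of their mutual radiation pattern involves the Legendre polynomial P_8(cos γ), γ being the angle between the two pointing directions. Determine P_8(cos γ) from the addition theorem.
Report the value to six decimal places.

0.174645

Addition theorem: P_8(cos γ) = (4π/17) Σ_m Y*_{lm}(Ω₁) Y_{lm}(Ω₂), m = −8…8:
  [-8]  conj(Y_{8,-8})(Ω₁) = -0.01588 - 0.00542j ; Y_{8,-8}(Ω₂) = 0.01050 - 0.02787j ; Δ = -0.00032 + 0.00039j
  [-7]  conj(Y_{8,-7})(Ω₁) = -0.07769 + 0.00819j ; Y_{8,-7}(Ω₂) = -0.05948 + 0.10592j ; Δ = 0.00375 - 0.00872j
  [-6]  conj(Y_{8,-6})(Ω₁) = -0.18891 + 0.11293j ; Y_{8,-6}(Ω₂) = 0.18146 - 0.23237j ; Δ = -0.00804 + 0.06439j
  [-5]  conj(Y_{8,-5})(Ω₁) = -0.22989 + 0.33732j ; Y_{8,-5}(Ω₂) = -0.33014 + 0.31159j ; Δ = -0.02921 - 0.18299j
  [-4]  conj(Y_{8,-4})(Ω₁) = -0.07544 + 0.45472j ; Y_{8,-4}(Ω₂) = 0.30995 - 0.21443j ; Δ = 0.07412 + 0.15712j
  [-3]  conj(Y_{8,-3})(Ω₁) = 0.04629 + 0.16766j ; Y_{8,-3}(Ω₂) = 0.02312 - 0.01128j ; Δ = 0.00296 + 0.00335j
  [-2]  conj(Y_{8,-2})(Ω₁) = -0.18753 - 0.22120j ; Y_{8,-2}(Ω₂) = -0.36152 + 0.11286j ; Δ = 0.09276 + 0.05880j
  [-1]  conj(Y_{8,-1})(Ω₁) = -0.29964 - 0.13880j ; Y_{8,-1}(Ω₂) = 0.15781 - 0.02406j ; Δ = -0.05063 - 0.01470j
  [+0]  conj(Y_{8,0})(Ω₁) = 0.19536 + 0.00000j ; Y_{8,0}(Ω₂) = 0.33507 + 0.00000j ; Δ = 0.06546 + 0.00000j
  [+1]  conj(Y_{8,1})(Ω₁) = 0.29964 - 0.13880j ; Y_{8,1}(Ω₂) = -0.15781 - 0.02406j ; Δ = -0.05063 + 0.01470j
  [+2]  conj(Y_{8,2})(Ω₁) = -0.18753 + 0.22120j ; Y_{8,2}(Ω₂) = -0.36152 - 0.11286j ; Δ = 0.09276 - 0.05880j
  [+3]  conj(Y_{8,3})(Ω₁) = -0.04629 + 0.16766j ; Y_{8,3}(Ω₂) = -0.02312 - 0.01128j ; Δ = 0.00296 - 0.00335j
  [+4]  conj(Y_{8,4})(Ω₁) = -0.07544 - 0.45472j ; Y_{8,4}(Ω₂) = 0.30995 + 0.21443j ; Δ = 0.07412 - 0.15712j
  [+5]  conj(Y_{8,5})(Ω₁) = 0.22989 + 0.33732j ; Y_{8,5}(Ω₂) = 0.33014 + 0.31159j ; Δ = -0.02921 + 0.18299j
  [+6]  conj(Y_{8,6})(Ω₁) = -0.18891 - 0.11293j ; Y_{8,6}(Ω₂) = 0.18146 + 0.23237j ; Δ = -0.00804 - 0.06439j
  [+7]  conj(Y_{8,7})(Ω₁) = 0.07769 + 0.00819j ; Y_{8,7}(Ω₂) = 0.05948 + 0.10592j ; Δ = 0.00375 + 0.00872j
  [+8]  conj(Y_{8,8})(Ω₁) = -0.01588 + 0.00542j ; Y_{8,8}(Ω₂) = 0.01050 + 0.02787j ; Δ = -0.00032 - 0.00039j
Total Σ_m = 0.23626 + 0.00000j. Multiply by 0.739198: 0.17464 + 0.00000j. P_8(cos γ) = 0.174645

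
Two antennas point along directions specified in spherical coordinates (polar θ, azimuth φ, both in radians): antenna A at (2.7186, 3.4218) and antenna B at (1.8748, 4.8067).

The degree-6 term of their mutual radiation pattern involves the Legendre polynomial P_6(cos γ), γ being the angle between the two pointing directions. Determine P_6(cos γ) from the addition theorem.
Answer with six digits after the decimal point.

Term-by-term m-sum for l=6 (normalisation 4π/13 = 0.966644):
  [-6]  conj(Y_{6,-6})(Ω₁) = -0.00025 + 0.00230j ; Y_{6,-6}(Ω₂) = -0.30769 + 0.19543j ; Δ = -0.00037 - 0.00076j
  [-5]  conj(Y_{6,-5})(Ω₁) = 0.00300 + 0.01753j ; Y_{6,-5}(Ω₂) = -0.17996 - 0.35291j ; Δ = 0.00565 - 0.00422j
  [-4]  conj(Y_{6,-4})(Ω₁) = 0.03589 + 0.07431j ; Y_{6,-4}(Ω₂) = -0.00394 + 0.00156j ; Δ = -0.00026 - 0.00024j
  [-3]  conj(Y_{6,-3})(Ω₁) = 0.16844 + 0.18815j ; Y_{6,-3}(Ω₂) = -0.09525 - 0.32762j ; Δ = 0.04560 - 0.07310j
  [-2]  conj(Y_{6,-2})(Ω₁) = 0.41135 + 0.25813j ; Y_{6,-2}(Ω₂) = 0.10134 - 0.01934j ; Δ = 0.04668 + 0.01820j
  [-1]  conj(Y_{6,-1})(Ω₁) = 0.42544 + 0.12243j ; Y_{6,-1}(Ω₂) = -0.02855 - 0.30186j ; Δ = 0.02481 - 0.13192j
  [+0]  conj(Y_{6,0})(Ω₁) = -0.17043 + 0.00000j ; Y_{6,0}(Ω₂) = 0.13004 + 0.00000j ; Δ = -0.02216 + 0.00000j
  [+1]  conj(Y_{6,1})(Ω₁) = -0.42544 + 0.12243j ; Y_{6,1}(Ω₂) = 0.02855 - 0.30186j ; Δ = 0.02481 + 0.13192j
  [+2]  conj(Y_{6,2})(Ω₁) = 0.41135 - 0.25813j ; Y_{6,2}(Ω₂) = 0.10134 + 0.01934j ; Δ = 0.04668 - 0.01820j
  [+3]  conj(Y_{6,3})(Ω₁) = -0.16844 + 0.18815j ; Y_{6,3}(Ω₂) = 0.09525 - 0.32762j ; Δ = 0.04560 + 0.07310j
  [+4]  conj(Y_{6,4})(Ω₁) = 0.03589 - 0.07431j ; Y_{6,4}(Ω₂) = -0.00394 - 0.00156j ; Δ = -0.00026 + 0.00024j
  [+5]  conj(Y_{6,5})(Ω₁) = -0.00300 + 0.01753j ; Y_{6,5}(Ω₂) = 0.17996 - 0.35291j ; Δ = 0.00565 + 0.00422j
  [+6]  conj(Y_{6,6})(Ω₁) = -0.00025 - 0.00230j ; Y_{6,6}(Ω₂) = -0.30769 - 0.19543j ; Δ = -0.00037 + 0.00076j
Σ over m = 0.22204 - 0.00000j; ×(4π/13) → 0.21464 - 0.00000j. Real part: 0.214637

0.214637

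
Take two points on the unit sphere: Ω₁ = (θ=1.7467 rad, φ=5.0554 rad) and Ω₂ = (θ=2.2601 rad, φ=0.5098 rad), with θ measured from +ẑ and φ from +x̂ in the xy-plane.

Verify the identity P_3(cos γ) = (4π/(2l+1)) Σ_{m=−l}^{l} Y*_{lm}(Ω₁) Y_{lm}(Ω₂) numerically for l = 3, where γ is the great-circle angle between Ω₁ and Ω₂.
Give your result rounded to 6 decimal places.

0.022248

Expand P_3 via completeness: Σ_{m} conj(Y_{3,m}) at Ω₁ times Y_{3,m} at Ω₂ —
  m=-3: Y*=-0.341183+0.205334i  Y=+0.007935-0.191568i  product +0.036628+0.066989i
  m=-2: Y*=+0.134148+0.109823i  Y=-0.202710+0.329742i  product -0.063406+0.021972i
  m=-1: Y*=-0.090630+0.253773i  Y=+0.222576-0.124441i  product +0.011408+0.067762i
  m=+0: Y*=+0.185916-0.000000i  Y=+0.232005+0.000000i  product +0.043133+0.000000i
  m=+1: Y*=+0.090630+0.253773i  Y=-0.222576-0.124441i  product +0.011408-0.067762i
  m=+2: Y*=+0.134148-0.109823i  Y=-0.202710-0.329742i  product -0.063406-0.021972i
  m=+3: Y*=+0.341183+0.205334i  Y=-0.007935-0.191568i  product +0.036628-0.066989i
Accumulated sum +0.012393+0.000000i; after 4π/(2l+1) scaling, +0.022248+0.000000i ⇒ P_3 = 0.022248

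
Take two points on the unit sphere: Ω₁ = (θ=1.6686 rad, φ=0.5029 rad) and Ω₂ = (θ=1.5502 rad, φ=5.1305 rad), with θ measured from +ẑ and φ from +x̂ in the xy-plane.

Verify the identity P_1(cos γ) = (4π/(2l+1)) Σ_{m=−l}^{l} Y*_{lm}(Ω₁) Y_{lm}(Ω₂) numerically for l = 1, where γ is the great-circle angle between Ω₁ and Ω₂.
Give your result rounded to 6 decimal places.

-0.086276

Addition theorem: P_1(cos γ) = (4π/3) Σ_m Y*_{lm}(Ω₁) Y_{lm}(Ω₂), m = −1…1:
  m=-1: 0.30127 + 0.16572j × 0.14025 + 0.31567j = -0.01006 + 0.11834j  (running Σ = -0.01006 + 0.11834j)
  m=0: -0.04771 + 0.00000j × 0.01006 + 0.00000j = -0.00048 + 0.00000j  (running Σ = -0.01054 + 0.11834j)
  m=1: -0.30127 + 0.16572j × -0.14025 + 0.31567j = -0.01006 - 0.11834j  (running Σ = -0.02060 + 0.00000j)
Total Σ_m = -0.02060 + 0.00000j. Multiply by 4.188790: -0.08628 + 0.00000j. P_1(cos γ) = -0.086276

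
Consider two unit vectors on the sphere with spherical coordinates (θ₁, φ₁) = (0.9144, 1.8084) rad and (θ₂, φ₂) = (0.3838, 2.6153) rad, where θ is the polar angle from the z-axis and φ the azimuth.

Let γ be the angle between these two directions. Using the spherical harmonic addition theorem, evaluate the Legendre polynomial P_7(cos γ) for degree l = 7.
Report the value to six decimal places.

Summing Y*_{l m}(θ₁,φ₁)·Y_{l m}(θ₂,φ₂) over m ∈ [−7, 7]; prefactor 4π/(2·7+1) = 0.837758:
  m=-7: 0.09749 + 0.00904j × 0.00044 + 0.00027j = 0.00004 + 0.00003j  (running Σ = 0.00004 + 0.00003j)
  m=-6: -0.04083 - 0.27925j × -0.00478 - 0.00008j = 0.00017 + 0.00134j  (running Σ = 0.00021 + 0.00137j)
  m=-5: -0.40797 + 0.16426j × 0.02399 - 0.01342j = -0.00758 + 0.00942j  (running Σ = -0.00737 + 0.01078j)
  m=-4: 0.18883 + 0.26429j × -0.05571 + 0.09414j = -0.03540 + 0.00305j  (running Σ = -0.04277 + 0.01384j)
  m=-3: -0.06280 + 0.07265j × 0.00244 - 0.30182j = 0.02177 + 0.01913j  (running Σ = -0.02099 + 0.03297j)
  m=-2: 0.32676 + 0.16813j × 0.26332 + 0.46181j = 0.00840 + 0.19517j  (running Σ = -0.01260 + 0.22814j)
  m=-1: 0.01452 - 0.05995j × -0.36846 - 0.21406j = -0.01818 + 0.01898j  (running Σ = -0.03078 + 0.24712j)
  m=0: 0.34815 + 0.00000j × -0.24000 + 0.00000j = -0.08356 + 0.00000j  (running Σ = -0.11434 + 0.24712j)
  m=1: -0.01452 - 0.05995j × 0.36846 - 0.21406j = -0.01818 - 0.01898j  (running Σ = -0.13252 + 0.22814j)
  m=2: 0.32676 - 0.16813j × 0.26332 - 0.46181j = 0.00840 - 0.19517j  (running Σ = -0.12412 + 0.03297j)
  m=3: 0.06280 + 0.07265j × -0.00244 - 0.30182j = 0.02177 - 0.01913j  (running Σ = -0.10235 + 0.01384j)
  m=4: 0.18883 - 0.26429j × -0.05571 - 0.09414j = -0.03540 - 0.00305j  (running Σ = -0.13775 + 0.01078j)
  m=5: 0.40797 + 0.16426j × -0.02399 - 0.01342j = -0.00758 - 0.00942j  (running Σ = -0.14533 + 0.00137j)
  m=6: -0.04083 + 0.27925j × -0.00478 + 0.00008j = 0.00017 - 0.00134j  (running Σ = -0.14516 + 0.00003j)
  m=7: -0.09749 + 0.00904j × -0.00044 + 0.00027j = 0.00004 - 0.00003j  (running Σ = -0.14512 - 0.00000j)
Accumulated sum -0.14512 - 0.00000j; after 4π/(2l+1) scaling, -0.12157 - 0.00000j ⇒ P_7 = -0.121572

-0.121572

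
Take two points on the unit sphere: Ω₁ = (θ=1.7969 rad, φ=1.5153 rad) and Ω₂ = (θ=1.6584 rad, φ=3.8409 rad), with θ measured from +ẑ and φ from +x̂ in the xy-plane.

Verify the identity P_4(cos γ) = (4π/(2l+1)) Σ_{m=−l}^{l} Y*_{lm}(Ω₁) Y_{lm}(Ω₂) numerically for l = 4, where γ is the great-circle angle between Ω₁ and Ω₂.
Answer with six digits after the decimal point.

Term-by-term m-sum for l=4 (normalisation 4π/9 = 1.396263):
  m=-4: Y*=(0.389374, -0.087884)  Y=(-0.410199, -0.147119)  product (-0.172650, -0.021235)
  m=-3: Y*=(0.043040, 0.256126)  Y=(-0.054458, -0.093561)  product (0.021619, -0.017975)
  m=-2: Y*=(0.204672, -0.022811)  Y=(-0.053828, 0.309529)  product (-0.003957, 0.064580)
  m=-1: Y*=(0.015182, 0.273292)  Y=(-0.092973, 0.078200)  product (-0.022783, -0.024222)
  m=+0: Y*=(0.167213, -0.000000)  Y=(0.293281, 0.000000)  product (0.049040, 0.000000)
  m=+1: Y*=(-0.015182, 0.273292)  Y=(0.092973, 0.078200)  product (-0.022783, 0.024222)
  m=+2: Y*=(0.204672, 0.022811)  Y=(-0.053828, -0.309529)  product (-0.003957, -0.064580)
  m=+3: Y*=(-0.043040, 0.256126)  Y=(0.054458, -0.093561)  product (0.021619, 0.017975)
  m=+4: Y*=(0.389374, 0.087884)  Y=(-0.410199, 0.147119)  product (-0.172650, 0.021235)
Accumulated sum (-0.306501, 0.000000); after 4π/(2l+1) scaling, (-0.427956, 0.000000) ⇒ P_4 = -0.427956

-0.427956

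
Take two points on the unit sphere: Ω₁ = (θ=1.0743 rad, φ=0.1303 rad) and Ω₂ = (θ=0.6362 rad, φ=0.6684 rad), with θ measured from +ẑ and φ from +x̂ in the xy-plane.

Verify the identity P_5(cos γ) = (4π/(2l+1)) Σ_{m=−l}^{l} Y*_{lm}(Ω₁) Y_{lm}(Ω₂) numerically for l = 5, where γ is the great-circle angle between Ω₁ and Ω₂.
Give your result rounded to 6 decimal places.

Expand P_5 via completeness: Σ_{m} conj(Y_{5,m}) at Ω₁ times Y_{5,m} at Ω₂ —
  m=-5: +0.193947+0.147899i × -0.033676+0.006841i = -0.007543-0.003654i  (running Σ = -0.007543-0.003654i)
  m=-4: +0.362376+0.208061i × -0.131296-0.066363i = -0.033771-0.051366i  (running Σ = -0.041314-0.055020i)
  m=-3: +0.226583+0.093377i × -0.147278-0.317436i = -0.003730-0.085678i  (running Σ = -0.045044-0.140698i)
  m=-2: -0.192539-0.051343i × +0.104994-0.440478i = -0.042831+0.079419i  (running Σ = -0.087875-0.061279i)
  m=-1: -0.305882-0.040084i × +0.109426-0.086409i = -0.036935+0.022045i  (running Σ = -0.124810-0.039234i)
  m=0: +0.131483-0.000000i × -0.368539+0.000000i = -0.048456+0.000000i  (running Σ = -0.173266-0.039234i)
  m=1: +0.305882-0.040084i × -0.109426-0.086409i = -0.036935-0.022045i  (running Σ = -0.210201-0.061279i)
  m=2: -0.192539+0.051343i × +0.104994+0.440478i = -0.042831-0.079419i  (running Σ = -0.253032-0.140698i)
  m=3: -0.226583+0.093377i × +0.147278-0.317436i = -0.003730+0.085678i  (running Σ = -0.256762-0.055020i)
  m=4: +0.362376-0.208061i × -0.131296+0.066363i = -0.033771+0.051366i  (running Σ = -0.290533-0.003654i)
  m=5: -0.193947+0.147899i × +0.033676+0.006841i = -0.007543+0.003654i  (running Σ = -0.298076-0.000000i)
Total Σ_m = -0.298076-0.000000i. Multiply by 1.142397: -0.340522-0.000000i. P_5(cos γ) = -0.340522

-0.340522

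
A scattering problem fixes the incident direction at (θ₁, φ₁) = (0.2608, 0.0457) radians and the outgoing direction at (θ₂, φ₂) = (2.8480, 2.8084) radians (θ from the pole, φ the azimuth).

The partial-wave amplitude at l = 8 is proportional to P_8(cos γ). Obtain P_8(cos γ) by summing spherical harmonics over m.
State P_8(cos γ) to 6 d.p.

Expand P_8 via completeness: Σ_{m} conj(Y_{8,m}) at Ω₁ times Y_{8,m} at Ω₂ —
  term(m=-8) = -0.000000+0.000000i   from Y*(Ω₁)=+0.000009+0.000004i, Y(Ω₂)=-0.000023+0.000012i
  term(m=-7) = -0.000000+0.000000i   from Y*(Ω₁)=+0.000143+0.000047i, Y(Ω₂)=-0.000231+0.000243i
  term(m=-6) = -0.000003+0.000003i   from Y*(Ω₁)=+0.001385+0.000390i, Y(Ω₂)=-0.001170+0.002563i
  term(m=-5) = -0.000053+0.000159i   from Y*(Ω₁)=+0.009597+0.002232i, Y(Ω₂)=-0.001613+0.016897i
  term(m=-4) = +0.000208+0.003754i   from Y*(Ω₁)=+0.049077+0.009073i, Y(Ω₂)=+0.017760+0.073200i
  term(m=-3) = +0.018688+0.040310i   from Y*(Ω₁)=+0.182241+0.025143i, Y(Ω₂)=+0.130577+0.203172i
  term(m=-2) = +0.173705+0.164367i   from Y*(Ω₁)=+0.459593+0.042124i, Y(Ω₂)=+0.407311+0.320305i
  term(m=-1) = +0.352208+0.140224i   from Y*(Ω₁)=+0.647465+0.029610i, Y(Ω₂)=+0.552729+0.191297i
  term(m=+0) = -0.006446+0.000000i   from Y*(Ω₁)=+0.117363-0.000000i, Y(Ω₂)=-0.054923+0.000000i
  term(m=+1) = +0.352208-0.140224i   from Y*(Ω₁)=-0.647465+0.029610i, Y(Ω₂)=-0.552729+0.191297i
  term(m=+2) = +0.173705-0.164367i   from Y*(Ω₁)=+0.459593-0.042124i, Y(Ω₂)=+0.407311-0.320305i
  term(m=+3) = +0.018688-0.040310i   from Y*(Ω₁)=-0.182241+0.025143i, Y(Ω₂)=-0.130577+0.203172i
  term(m=+4) = +0.000208-0.003754i   from Y*(Ω₁)=+0.049077-0.009073i, Y(Ω₂)=+0.017760-0.073200i
  term(m=+5) = -0.000053-0.000159i   from Y*(Ω₁)=-0.009597+0.002232i, Y(Ω₂)=+0.001613+0.016897i
  term(m=+6) = -0.000003-0.000003i   from Y*(Ω₁)=+0.001385-0.000390i, Y(Ω₂)=-0.001170-0.002563i
  term(m=+7) = -0.000000-0.000000i   from Y*(Ω₁)=-0.000143+0.000047i, Y(Ω₂)=+0.000231+0.000243i
  term(m=+8) = -0.000000-0.000000i   from Y*(Ω₁)=+0.000009-0.000004i, Y(Ω₂)=-0.000023-0.000012i
Σ over m = +1.083059+0.000000i; ×(4π/17) → +0.800596+0.000000i. Real part: 0.800596

0.800596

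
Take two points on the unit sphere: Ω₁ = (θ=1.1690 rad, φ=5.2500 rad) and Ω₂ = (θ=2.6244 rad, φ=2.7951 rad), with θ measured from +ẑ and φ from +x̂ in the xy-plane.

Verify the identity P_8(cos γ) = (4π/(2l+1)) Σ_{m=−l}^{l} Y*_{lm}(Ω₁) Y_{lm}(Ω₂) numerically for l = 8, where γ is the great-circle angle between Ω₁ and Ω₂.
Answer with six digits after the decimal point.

0.313438

Term-by-term m-sum for l=8 (normalisation 4π/17 = 0.739198):
  [-8]  conj(Y_{8,-8})(Ω₁) = (-0.106139, -0.243205) ; Y_{8,-8}(Ω₂) = (-0.001717, 0.000665) ; Δ = (0.000344, 0.000347)
  [-7]  conj(Y_{8,-7})(Ω₁) = (0.262673, -0.366629) ; Y_{8,-7}(Ω₂) = (-0.009766, 0.008499) ; Δ = (0.000551, 0.005813)
  [-6]  conj(Y_{8,-6})(Ω₁) = (0.295008, 0.024861) ; Y_{8,-6}(Ω₂) = (-0.027652, 0.049650) ; Δ = (-0.009392, 0.013960)
  [-5]  conj(Y_{8,-5})(Ω₁) = (-0.064954, -0.133259) ; Y_{8,-5}(Ω₂) = (-0.028015, 0.171779) ; Δ = (0.024711, -0.007424)
  [-4]  conj(Y_{8,-4})(Ω₁) = (0.193579, -0.295692) ; Y_{8,-4}(Ω₂) = (0.068590, 0.366873) ; Δ = (0.121759, 0.050737)
  [-3]  conj(Y_{8,-3})(Ω₁) = (0.017073, 0.000718) ; Y_{8,-3}(Ω₂) = (0.261246, 0.444530) ; Δ = (0.004141, 0.007777)
  [-2]  conj(Y_{8,-2})(Ω₁) = (-0.157694, -0.291717) ; Y_{8,-2}(Ω₂) = (0.241251, 0.200327) ; Δ = (0.020395, -0.101967)
  [-1]  conj(Y_{8,-1})(Ω₁) = (0.042994, -0.072115) ; Y_{8,-1}(Ω₂) = (-0.223018, -0.080523) ; Δ = (-0.015395, 0.012621)
  [+0]  conj(Y_{8,0})(Ω₁) = (-0.318565, -0.000000) ; Y_{8,0}(Ω₂) = (-0.407442, 0.000000) ; Δ = (0.129797, 0.000000)
  [+1]  conj(Y_{8,1})(Ω₁) = (-0.042994, -0.072115) ; Y_{8,1}(Ω₂) = (0.223018, -0.080523) ; Δ = (-0.015395, -0.012621)
  [+2]  conj(Y_{8,2})(Ω₁) = (-0.157694, 0.291717) ; Y_{8,2}(Ω₂) = (0.241251, -0.200327) ; Δ = (0.020395, 0.101967)
  [+3]  conj(Y_{8,3})(Ω₁) = (-0.017073, 0.000718) ; Y_{8,3}(Ω₂) = (-0.261246, 0.444530) ; Δ = (0.004141, -0.007777)
  [+4]  conj(Y_{8,4})(Ω₁) = (0.193579, 0.295692) ; Y_{8,4}(Ω₂) = (0.068590, -0.366873) ; Δ = (0.121759, -0.050737)
  [+5]  conj(Y_{8,5})(Ω₁) = (0.064954, -0.133259) ; Y_{8,5}(Ω₂) = (0.028015, 0.171779) ; Δ = (0.024711, 0.007424)
  [+6]  conj(Y_{8,6})(Ω₁) = (0.295008, -0.024861) ; Y_{8,6}(Ω₂) = (-0.027652, -0.049650) ; Δ = (-0.009392, -0.013960)
  [+7]  conj(Y_{8,7})(Ω₁) = (-0.262673, -0.366629) ; Y_{8,7}(Ω₂) = (0.009766, 0.008499) ; Δ = (0.000551, -0.005813)
  [+8]  conj(Y_{8,8})(Ω₁) = (-0.106139, 0.243205) ; Y_{8,8}(Ω₂) = (-0.001717, -0.000665) ; Δ = (0.000344, -0.000347)
Σ over m = (0.424024, -0.000000); ×(4π/17) → (0.313438, -0.000000). Real part: 0.313438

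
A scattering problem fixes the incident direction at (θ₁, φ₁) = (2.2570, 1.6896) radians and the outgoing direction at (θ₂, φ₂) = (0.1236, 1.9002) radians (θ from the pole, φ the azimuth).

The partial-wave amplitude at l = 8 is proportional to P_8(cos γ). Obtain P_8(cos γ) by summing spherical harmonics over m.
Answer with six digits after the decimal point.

0.029743

Addition theorem: P_8(cos γ) = (4π/17) Σ_m Y*_{lm}(Ω₁) Y_{lm}(Ω₂), m = −8…8:
  m=-8: +0.038458+0.053827i × -0.000000-0.000000i = -0.000000-0.000000i  (running Σ = -0.000000-0.000000i)
  m=-7: -0.160157+0.145995i × +0.000001-0.000001i = -0.000000+0.000000i  (running Σ = -0.000000+0.000000i)
  m=-6: -0.306648-0.265081i × +0.000007+0.000017i = +0.000002-0.000007i  (running Σ = +0.000002-0.000007i)
  m=-5: +0.241520-0.357600i × -0.000270+0.000021i = -0.000058+0.000101i  (running Σ = -0.000056+0.000095i)
  m=-4: +0.111857+0.057555i × +0.000752-0.002908i = +0.000252-0.000282i  (running Σ = +0.000196-0.000187i)
  m=-3: +0.103041-0.276762i × +0.020641+0.013600i = +0.005891-0.004311i  (running Σ = +0.006087-0.004499i)
  m=-2: +0.290179+0.070276i × -0.113933+0.088207i = -0.039260+0.017589i  (running Σ = -0.033173+0.013090i)
  m=-1: +0.020132-0.168659i × -0.171604-0.501972i = -0.088117+0.018837i  (running Σ = -0.121290+0.031927i)
  m=0: +0.327180-0.000000i × +0.864411+0.000000i = +0.282818+0.000000i  (running Σ = +0.161528+0.031927i)
  m=1: -0.020132-0.168659i × +0.171604-0.501972i = -0.088117-0.018837i  (running Σ = +0.073411+0.013090i)
  m=2: +0.290179-0.070276i × -0.113933-0.088207i = -0.039260-0.017589i  (running Σ = +0.034151-0.004499i)
  m=3: -0.103041-0.276762i × -0.020641+0.013600i = +0.005891+0.004311i  (running Σ = +0.040042-0.000187i)
  m=4: +0.111857-0.057555i × +0.000752+0.002908i = +0.000252+0.000282i  (running Σ = +0.040293+0.000095i)
  m=5: -0.241520-0.357600i × +0.000270+0.000021i = -0.000058-0.000101i  (running Σ = +0.040235-0.000007i)
  m=6: -0.306648+0.265081i × +0.000007-0.000017i = +0.000002+0.000007i  (running Σ = +0.040238+0.000000i)
  m=7: +0.160157+0.145995i × -0.000001-0.000001i = -0.000000-0.000000i  (running Σ = +0.040238-0.000000i)
  m=8: +0.038458-0.053827i × -0.000000+0.000000i = -0.000000+0.000000i  (running Σ = +0.040238-0.000000i)
Total Σ_m = +0.040238-0.000000i. Multiply by 0.739198: +0.029743-0.000000i. P_8(cos γ) = 0.029743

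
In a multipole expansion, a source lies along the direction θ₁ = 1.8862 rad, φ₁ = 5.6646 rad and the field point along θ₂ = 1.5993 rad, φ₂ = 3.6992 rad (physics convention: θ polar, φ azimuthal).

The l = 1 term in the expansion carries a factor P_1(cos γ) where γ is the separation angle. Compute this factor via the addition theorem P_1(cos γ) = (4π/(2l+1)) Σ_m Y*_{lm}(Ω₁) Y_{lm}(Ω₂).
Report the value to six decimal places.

Expand P_1 via completeness: Σ_{m} conj(Y_{1,m}) at Ω₁ times Y_{1,m} at Ω₂ —
  m=-1: Y*=+0.267589-0.190463i  Y=-0.293041+0.182747i  product -0.043608+0.104715i
  m=+0: Y*=-0.151565-0.000000i  Y=-0.013925+0.000000i  product +0.002111+0.000000i
  m=+1: Y*=-0.267589-0.190463i  Y=+0.293041+0.182747i  product -0.043608-0.104715i
Σ over m = -0.085106+0.000000i; ×(4π/3) → -0.356489+0.000000i. Real part: -0.356489

-0.356489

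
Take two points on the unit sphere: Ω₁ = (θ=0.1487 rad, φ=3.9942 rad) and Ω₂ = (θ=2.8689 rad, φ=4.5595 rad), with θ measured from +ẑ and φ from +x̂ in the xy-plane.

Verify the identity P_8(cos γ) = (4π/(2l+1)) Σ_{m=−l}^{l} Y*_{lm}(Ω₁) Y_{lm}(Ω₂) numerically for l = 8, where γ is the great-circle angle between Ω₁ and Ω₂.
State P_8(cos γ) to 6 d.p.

-0.378328

Summing Y*_{l m}(θ₁,φ₁)·Y_{l m}(θ₂,φ₂) over m ∈ [−8, 8]; prefactor 4π/(2·8+1) = 0.739198:
  m=-8: 0.00000 + 0.00000j × 0.00000 + 0.00001j = -0.00000 + 0.00000j  (running Σ = -0.00000 + 0.00000j)
  m=-7: -0.00000 + 0.00000j × -0.00018 + 0.00010j = 0.00000 - 0.00000j  (running Σ = 0.00000 - 0.00000j)
  m=-6: 0.00002 - 0.00005j × -0.00113 - 0.00147j = -0.00000 + 0.00000j  (running Σ = -0.00000 + 0.00000j)
  m=-5: 0.00029 + 0.00060j × 0.00838 - 0.00874j = 0.00001 + 0.00000j  (running Σ = 0.00001 + 0.00000j)
  m=-4: -0.00593 - 0.00163j × 0.04780 + 0.03352j = -0.00023 - 0.00028j  (running Σ = -0.00022 - 0.00027j)
  m=-3: 0.03487 - 0.02303j × -0.09046 + 0.18320j = 0.00107 + 0.00847j  (running Σ = 0.00084 + 0.00820j)
  m=-2: -0.02682 + 0.19836j × -0.46148 - 0.14568j = 0.04128 - 0.08763j  (running Σ = 0.04212 - 0.07943j)
  m=-1: -0.39365 - 0.45047j × 0.09578 - 0.62157j = -0.31770 + 0.20153j  (running Σ = -0.27558 + 0.12210j)
  m=0: 0.74388 + 0.00000j × 0.05289 + 0.00000j = 0.03934 + 0.00000j  (running Σ = -0.23623 + 0.12210j)
  m=1: 0.39365 - 0.45047j × -0.09578 - 0.62157j = -0.31770 - 0.20153j  (running Σ = -0.55393 - 0.07943j)
  m=2: -0.02682 - 0.19836j × -0.46148 + 0.14568j = 0.04128 + 0.08763j  (running Σ = -0.51265 + 0.00820j)
  m=3: -0.03487 - 0.02303j × 0.09046 + 0.18320j = 0.00107 - 0.00847j  (running Σ = -0.51159 - 0.00027j)
  m=4: -0.00593 + 0.00163j × 0.04780 - 0.03352j = -0.00023 + 0.00028j  (running Σ = -0.51182 + 0.00000j)
  m=5: -0.00029 + 0.00060j × -0.00838 - 0.00874j = 0.00001 - 0.00000j  (running Σ = -0.51181 + 0.00000j)
  m=6: 0.00002 + 0.00005j × -0.00113 + 0.00147j = -0.00000 - 0.00000j  (running Σ = -0.51181 - 0.00000j)
  m=7: 0.00000 + 0.00000j × 0.00018 + 0.00010j = 0.00000 + 0.00000j  (running Σ = -0.51181 + 0.00000j)
  m=8: 0.00000 - 0.00000j × 0.00000 - 0.00001j = -0.00000 - 0.00000j  (running Σ = -0.51181 + 0.00000j)
Σ over m = -0.51181 + 0.00000j; ×(4π/17) → -0.37833 + 0.00000j. Real part: -0.378328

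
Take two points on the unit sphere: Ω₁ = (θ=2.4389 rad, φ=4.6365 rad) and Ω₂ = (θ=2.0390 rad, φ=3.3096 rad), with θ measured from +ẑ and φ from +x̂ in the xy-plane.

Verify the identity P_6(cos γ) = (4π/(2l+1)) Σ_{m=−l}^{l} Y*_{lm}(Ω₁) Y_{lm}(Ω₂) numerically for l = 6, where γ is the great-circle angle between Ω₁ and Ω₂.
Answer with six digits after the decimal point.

0.330126

Summing Y*_{l m}(θ₁,φ₁)·Y_{l m}(θ₂,φ₂) over m ∈ [−6, 6]; prefactor 4π/(2·6+1) = 0.966644:
  term(m=-6) = (-0.000921, 0.008538)   from Y*(Ω₁)=(-0.031612, 0.015479), Y(Ω₂)=(0.130158, -0.206341)
  term(m=-5) = (0.057773, 0.021175)   from Y*(Ω₁)=(0.053329, 0.133733), Y(Ω₂)=(0.285248, -0.318255)
  term(m=-4) = (0.052934, -0.078175)   from Y*(Ω₁)=(0.321064, -0.100569), Y(Ω₂)=(0.219595, -0.174701)
  term(m=-3) = (0.048457, 0.053963)   from Y*(Ω₁)=(-0.103137, -0.445163), Y(Ω₂)=(-0.138980, 0.076653)
  term(m=-2) = (0.069075, -0.036648)   from Y*(Ω₁)=(-0.229756, 0.035142), Y(Ω₂)=(-0.317612, 0.110929)
  term(m=-1) = (-0.002697, -0.010839)   from Y*(Ω₁)=(-0.019707, -0.259183), Y(Ω₂)=(0.042365, -0.007185)
  term(m=+0) = (-0.107725, -0.000000)   from Y*(Ω₁)=(-0.321544, -0.000000), Y(Ω₂)=(0.335024, 0.000000)
  term(m=+1) = (-0.002697, 0.010839)   from Y*(Ω₁)=(0.019707, -0.259183), Y(Ω₂)=(-0.042365, -0.007185)
  term(m=+2) = (0.069075, 0.036648)   from Y*(Ω₁)=(-0.229756, -0.035142), Y(Ω₂)=(-0.317612, -0.110929)
  term(m=+3) = (0.048457, -0.053963)   from Y*(Ω₁)=(0.103137, -0.445163), Y(Ω₂)=(0.138980, 0.076653)
  term(m=+4) = (0.052934, 0.078175)   from Y*(Ω₁)=(0.321064, 0.100569), Y(Ω₂)=(0.219595, 0.174701)
  term(m=+5) = (0.057773, -0.021175)   from Y*(Ω₁)=(-0.053329, 0.133733), Y(Ω₂)=(-0.285248, -0.318255)
  term(m=+6) = (-0.000921, -0.008538)   from Y*(Ω₁)=(-0.031612, -0.015479), Y(Ω₂)=(0.130158, 0.206341)
Accumulated sum (0.341518, 0.000000); after 4π/(2l+1) scaling, (0.330126, 0.000000) ⇒ P_6 = 0.330126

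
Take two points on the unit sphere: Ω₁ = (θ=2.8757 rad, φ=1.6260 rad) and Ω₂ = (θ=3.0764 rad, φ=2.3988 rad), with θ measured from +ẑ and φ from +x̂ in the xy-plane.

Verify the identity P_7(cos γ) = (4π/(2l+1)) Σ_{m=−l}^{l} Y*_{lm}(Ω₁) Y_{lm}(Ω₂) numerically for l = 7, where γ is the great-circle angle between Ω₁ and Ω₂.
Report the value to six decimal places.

0.411464

Summing Y*_{l m}(θ₁,φ₁)·Y_{l m}(θ₂,φ₂) over m ∈ [−7, 7]; prefactor 4π/(2·7+1) = 0.837758:
  term(m=-7) = 0.00000 + 0.00000j   from Y*(Ω₁)=0.00002 - 0.00004j, Y(Ω₂)=-0.00000 + 0.00000j
  term(m=-6) = -0.00000 + 0.00000j   from Y*(Ω₁)=0.00056 + 0.00019j, Y(Ω₂)=0.00000 + 0.00000j
  term(m=-5) = -0.00000 + 0.00000j   from Y*(Ω₁)=-0.00139 + 0.00491j, Y(Ω₂)=0.00000 + 0.00000j
  term(m=-4) = -0.00000 - 0.00000j   from Y*(Ω₁)=-0.02998 - 0.00673j, Y(Ω₂)=0.00013 - 0.00002j
  term(m=-3) = -0.00022 - 0.00023j   from Y*(Ω₁)=0.02167 - 0.12966j, Y(Ω₂)=0.00148 - 0.00191j
  term(m=-2) = 0.00030 - 0.01192j   from Y*(Ω₁)=0.37845 + 0.04195j, Y(Ω₂)=-0.00266 - 0.03120j
  term(m=-1) = 0.11755 - 0.11462j   from Y*(Ω₁)=-0.03501 + 0.63358j, Y(Ω₂)=-0.19059 - 0.17500j
  term(m=+0) = 0.25589 + 0.00000j   from Y*(Ω₁)=-0.24880 + 0.00000j, Y(Ω₂)=-1.02849 + 0.00000j
  term(m=+1) = 0.11755 + 0.11462j   from Y*(Ω₁)=0.03501 + 0.63358j, Y(Ω₂)=0.19059 - 0.17500j
  term(m=+2) = 0.00030 + 0.01192j   from Y*(Ω₁)=0.37845 - 0.04195j, Y(Ω₂)=-0.00266 + 0.03120j
  term(m=+3) = -0.00022 + 0.00023j   from Y*(Ω₁)=-0.02167 - 0.12966j, Y(Ω₂)=-0.00148 - 0.00191j
  term(m=+4) = -0.00000 + 0.00000j   from Y*(Ω₁)=-0.02998 + 0.00673j, Y(Ω₂)=0.00013 + 0.00002j
  term(m=+5) = -0.00000 - 0.00000j   from Y*(Ω₁)=0.00139 + 0.00491j, Y(Ω₂)=-0.00000 + 0.00000j
  term(m=+6) = -0.00000 - 0.00000j   from Y*(Ω₁)=0.00056 - 0.00019j, Y(Ω₂)=0.00000 - 0.00000j
  term(m=+7) = 0.00000 - 0.00000j   from Y*(Ω₁)=-0.00002 - 0.00004j, Y(Ω₂)=0.00000 + 0.00000j
Accumulated sum 0.49115 + 0.00000j; after 4π/(2l+1) scaling, 0.41146 + 0.00000j ⇒ P_7 = 0.411464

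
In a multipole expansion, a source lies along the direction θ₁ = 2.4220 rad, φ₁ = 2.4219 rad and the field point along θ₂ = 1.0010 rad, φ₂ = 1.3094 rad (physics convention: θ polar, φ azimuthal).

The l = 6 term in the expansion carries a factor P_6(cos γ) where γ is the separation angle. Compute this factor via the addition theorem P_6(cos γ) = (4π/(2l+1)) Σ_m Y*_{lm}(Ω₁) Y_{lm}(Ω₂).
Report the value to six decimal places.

Term-by-term m-sum for l=6 (normalisation 4π/13 = 0.966644):
  term(m=-6) = (0.006300, 0.002603)   from Y*(Ω₁)=(-0.015209, 0.036558), Y(Ω₂)=(-0.000416, -0.172158)
  term(m=-5) = (-0.044933, 0.039464)   from Y*(Ω₁)=(-0.140464, 0.069046), Y(Ω₂)=(0.368867, -0.099635)
  term(m=-4) = (-0.035996, -0.134022)   from Y*(Ω₁)=(-0.339463, -0.091331), Y(Ω₂)=(0.197930, 0.341552)
  term(m=-3) = (0.018706, 0.003712)   from Y*(Ω₁)=(-0.250754, -0.375904), Y(Ω₂)=(-0.029808, 0.029880)
  term(m=-2) = (0.039496, -0.051503)   from Y*(Ω₁)=(0.025514, -0.193038), Y(Ω₂)=(0.288800, 0.166429)
  term(m=-1) = (-0.022323, -0.045249)   from Y*(Ω₁)=(-0.216691, 0.189935), Y(Ω₂)=(-0.045252, 0.169155)
  term(m=+0) = (-0.084729, -0.000000)   from Y*(Ω₁)=(-0.291496, -0.000000), Y(Ω₂)=(0.290669, 0.000000)
  term(m=+1) = (-0.022323, 0.045249)   from Y*(Ω₁)=(0.216691, 0.189935), Y(Ω₂)=(0.045252, 0.169155)
  term(m=+2) = (0.039496, 0.051503)   from Y*(Ω₁)=(0.025514, 0.193038), Y(Ω₂)=(0.288800, -0.166429)
  term(m=+3) = (0.018706, -0.003712)   from Y*(Ω₁)=(0.250754, -0.375904), Y(Ω₂)=(0.029808, 0.029880)
  term(m=+4) = (-0.035996, 0.134022)   from Y*(Ω₁)=(-0.339463, 0.091331), Y(Ω₂)=(0.197930, -0.341552)
  term(m=+5) = (-0.044933, -0.039464)   from Y*(Ω₁)=(0.140464, 0.069046), Y(Ω₂)=(-0.368867, -0.099635)
  term(m=+6) = (0.006300, -0.002603)   from Y*(Ω₁)=(-0.015209, -0.036558), Y(Ω₂)=(-0.000416, 0.172158)
Accumulated sum (-0.162228, 0.000000); after 4π/(2l+1) scaling, (-0.156816, 0.000000) ⇒ P_6 = -0.156816

-0.156816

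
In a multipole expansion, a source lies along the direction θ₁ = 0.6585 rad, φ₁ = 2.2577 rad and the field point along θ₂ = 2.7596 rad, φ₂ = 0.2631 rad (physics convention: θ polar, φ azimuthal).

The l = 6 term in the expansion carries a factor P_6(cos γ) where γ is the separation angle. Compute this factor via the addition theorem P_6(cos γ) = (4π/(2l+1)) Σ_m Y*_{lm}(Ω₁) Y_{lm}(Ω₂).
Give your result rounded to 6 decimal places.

-0.414575

Expand P_6 via completeness: Σ_{m} conj(Y_{6,m}) at Ω₁ times Y_{6,m} at Ω₂ —
  m=-6: Y*=(0.014133, 0.021063)  Y=(-0.000010, -0.001296)  product (0.000027, -0.000019)
  m=-5: Y*=(0.032793, -0.108730)  Y=(-0.002823, 0.010815)  product (0.001083, 0.000662)
  m=-4: Y*=(-0.271672, 0.112937)  Y=(0.028917, -0.050694)  product (-0.002131, 0.017038)
  m=-3: Y*=(0.404265, 0.215586)  Y=(-0.142713, 0.143831)  product (-0.088702, 0.027379)
  m=-2: Y*=(-0.063331, -0.317325)  Y=(0.390072, -0.226563)  product (-0.096598, -0.109431)
  m=-1: Y*=(0.107891, -0.131552)  Y=(-0.500137, 0.134709)  product (-0.036239, 0.080328)
  m=+0: Y*=(-0.383647, -0.000000)  Y=(-0.042325, 0.000000)  product (0.016238, 0.000000)
  m=+1: Y*=(-0.107891, -0.131552)  Y=(0.500137, 0.134709)  product (-0.036239, -0.080328)
  m=+2: Y*=(-0.063331, 0.317325)  Y=(0.390072, 0.226563)  product (-0.096598, 0.109431)
  m=+3: Y*=(-0.404265, 0.215586)  Y=(0.142713, 0.143831)  product (-0.088702, -0.027379)
  m=+4: Y*=(-0.271672, -0.112937)  Y=(0.028917, 0.050694)  product (-0.002131, -0.017038)
  m=+5: Y*=(-0.032793, -0.108730)  Y=(0.002823, 0.010815)  product (0.001083, -0.000662)
  m=+6: Y*=(0.014133, -0.021063)  Y=(-0.000010, 0.001296)  product (0.000027, 0.000019)
Accumulated sum (-0.428881, 0.000000); after 4π/(2l+1) scaling, (-0.414575, 0.000000) ⇒ P_6 = -0.414575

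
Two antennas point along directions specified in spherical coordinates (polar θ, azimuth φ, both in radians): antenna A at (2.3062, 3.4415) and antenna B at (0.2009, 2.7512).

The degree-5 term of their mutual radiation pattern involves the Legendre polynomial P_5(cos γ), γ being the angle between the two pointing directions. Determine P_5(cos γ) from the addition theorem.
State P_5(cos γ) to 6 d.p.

0.011743

Expand P_5 via completeness: Σ_{m} conj(Y_{5,m}) at Ω₁ times Y_{5,m} at Ω₂ —
  [-5]  conj(Y_{5,-5})(Ω₁) = (-0.007411, -0.103817) ; Y_{5,-5}(Ω₂) = (0.000055, -0.000136) ; Δ = (-0.000015, -0.000005)
  [-4]  conj(Y_{5,-4})(Ω₁) = (-0.108001, -0.277490) ; Y_{5,-4}(Ω₂) = (0.000021, 0.002280) ; Δ = (0.000631, -0.000252)
  [-3]  conj(Y_{5,-3})(Ω₁) = (-0.267626, -0.337058) ; Y_{5,-3}(Ω₂) = (-0.008173, -0.019351) ; Δ = (-0.004335, 0.007934)
  [-2]  conj(Y_{5,-2})(Ω₁) = (-0.180774, -0.123625) ; Y_{5,-2}(Ω₂) = (0.088340, 0.087529) ; Δ = (-0.005149, -0.026744)
  [-1]  conj(Y_{5,-1})(Ω₁) = (0.237586, 0.073470) ; Y_{5,-1}(Ω₂) = (-0.408899, -0.168268) ; Δ = (-0.084786, -0.070020)
  [+0]  conj(Y_{5,0})(Ω₁) = (0.293731, -0.000000) ; Y_{5,0}(Ω₂) = (0.672684, 0.000000) ; Δ = (0.197588, 0.000000)
  [+1]  conj(Y_{5,1})(Ω₁) = (-0.237586, 0.073470) ; Y_{5,1}(Ω₂) = (0.408899, -0.168268) ; Δ = (-0.084786, 0.070020)
  [+2]  conj(Y_{5,2})(Ω₁) = (-0.180774, 0.123625) ; Y_{5,2}(Ω₂) = (0.088340, -0.087529) ; Δ = (-0.005149, 0.026744)
  [+3]  conj(Y_{5,3})(Ω₁) = (0.267626, -0.337058) ; Y_{5,3}(Ω₂) = (0.008173, -0.019351) ; Δ = (-0.004335, -0.007934)
  [+4]  conj(Y_{5,4})(Ω₁) = (-0.108001, 0.277490) ; Y_{5,4}(Ω₂) = (0.000021, -0.002280) ; Δ = (0.000631, 0.000252)
  [+5]  conj(Y_{5,5})(Ω₁) = (0.007411, -0.103817) ; Y_{5,5}(Ω₂) = (-0.000055, -0.000136) ; Δ = (-0.000015, 0.000005)
Accumulated sum (0.010279, -0.000000); after 4π/(2l+1) scaling, (0.011743, -0.000000) ⇒ P_5 = 0.011743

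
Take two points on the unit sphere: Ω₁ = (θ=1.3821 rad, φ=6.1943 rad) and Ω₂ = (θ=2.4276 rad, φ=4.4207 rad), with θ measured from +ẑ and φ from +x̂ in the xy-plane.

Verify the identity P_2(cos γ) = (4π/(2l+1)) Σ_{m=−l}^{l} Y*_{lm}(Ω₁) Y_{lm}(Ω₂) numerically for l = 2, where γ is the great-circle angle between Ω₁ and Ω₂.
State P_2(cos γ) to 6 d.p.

Expand P_2 via completeness: Σ_{m} conj(Y_{2,m}) at Ω₁ times Y_{2,m} at Ω₂ —
  [-2]  conj(Y_{2,-2})(Ω₁) = (0.366810, -0.065904) ; Y_{2,-2}(Ω₂) = (-0.138251, -0.091247) ; Δ = (-0.056725, -0.024359)
  [-1]  conj(Y_{2,-1})(Ω₁) = (0.141779, -0.012635) ; Y_{2,-1}(Ω₂) = (0.109950, -0.366192) ; Δ = (0.010962, -0.053308)
  [+0]  conj(Y_{2,0})(Ω₁) = (-0.282100, -0.000000) ; Y_{2,0}(Ω₂) = (0.225028, 0.000000) ; Δ = (-0.063480, -0.000000)
  [+1]  conj(Y_{2,1})(Ω₁) = (-0.141779, -0.012635) ; Y_{2,1}(Ω₂) = (-0.109950, -0.366192) ; Δ = (0.010962, 0.053308)
  [+2]  conj(Y_{2,2})(Ω₁) = (0.366810, 0.065904) ; Y_{2,2}(Ω₂) = (-0.138251, 0.091247) ; Δ = (-0.056725, 0.024359)
Σ over m = (-0.155008, 0.000000); ×(4π/5) → (-0.389578, 0.000000). Real part: -0.389578

-0.389578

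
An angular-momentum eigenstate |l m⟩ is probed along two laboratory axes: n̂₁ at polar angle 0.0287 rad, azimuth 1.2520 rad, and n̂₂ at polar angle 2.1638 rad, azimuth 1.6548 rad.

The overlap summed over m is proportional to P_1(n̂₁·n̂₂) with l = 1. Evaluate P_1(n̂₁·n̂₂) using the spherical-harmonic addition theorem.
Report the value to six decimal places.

Term-by-term m-sum for l=1 (normalisation 4π/3 = 4.188790):
  m=-1: Y*=+0.003107+0.009415i  Y=-0.024039-0.285496i  product +0.002613-0.001113i
  m=+0: Y*=+0.488401-0.000000i  Y=-0.273058+0.000000i  product -0.133362+0.000000i
  m=+1: Y*=-0.003107+0.009415i  Y=+0.024039-0.285496i  product +0.002613+0.001113i
Total Σ_m = -0.128135+0.000000i. Multiply by 4.188790: -0.536732+0.000000i. P_1(cos γ) = -0.536732

-0.536732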